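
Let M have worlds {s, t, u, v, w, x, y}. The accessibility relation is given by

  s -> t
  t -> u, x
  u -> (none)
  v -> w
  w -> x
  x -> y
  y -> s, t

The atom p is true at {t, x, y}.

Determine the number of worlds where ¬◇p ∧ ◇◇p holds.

s: ¬◇p is F, ◇◇p is T. ✗
t: ¬◇p is F, ◇◇p is T. ✗
u: ¬◇p is T, ◇◇p is F. ✗
v: ¬◇p is T, ◇◇p is T. ✓
w: ¬◇p is F, ◇◇p is T. ✗
x: ¬◇p is F, ◇◇p is T. ✗
y: ¬◇p is F, ◇◇p is T. ✗
Satisfying worlds: {v}.

1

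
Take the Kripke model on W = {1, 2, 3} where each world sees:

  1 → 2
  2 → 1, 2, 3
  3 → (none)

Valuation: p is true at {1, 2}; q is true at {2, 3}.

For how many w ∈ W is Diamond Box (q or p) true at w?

1: successors {2}; Box (q or p) there: 2:T. ✓
2: successors {1, 2, 3}; Box (q or p) there: 1:T, 2:T, 3:T. ✓
3: no successors, so Diamond Box (q or p) fails. ✗
Satisfying worlds: {1, 2}.

2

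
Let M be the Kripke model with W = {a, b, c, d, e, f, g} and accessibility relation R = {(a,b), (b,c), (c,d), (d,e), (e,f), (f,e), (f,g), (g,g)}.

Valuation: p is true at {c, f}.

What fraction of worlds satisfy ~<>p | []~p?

5/7

a: ~<>p is T, []~p is T. ✓
b: ~<>p is F, []~p is F. ✗
c: ~<>p is T, []~p is T. ✓
d: ~<>p is T, []~p is T. ✓
e: ~<>p is F, []~p is F. ✗
f: ~<>p is T, []~p is T. ✓
g: ~<>p is T, []~p is T. ✓
That's 5 of 7 worlds, so 5/7.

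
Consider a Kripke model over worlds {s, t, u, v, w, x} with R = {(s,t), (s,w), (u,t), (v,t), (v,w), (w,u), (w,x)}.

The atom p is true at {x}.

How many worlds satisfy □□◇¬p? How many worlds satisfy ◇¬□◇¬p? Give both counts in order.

3 and 3

For □□◇¬p:
s: successors {t, w}; □◇¬p there: t:T, w:F. ✗
t: no successors, so □□◇¬p holds vacuously. ✓
u: successors {t}; □◇¬p there: t:T. ✓
v: successors {t, w}; □◇¬p there: t:T, w:F. ✗
w: successors {u, x}; □◇¬p there: u:F, x:T. ✗
x: no successors, so □□◇¬p holds vacuously. ✓
— 3 worlds.
For ◇¬□◇¬p:
s: successors {t, w}; ¬□◇¬p there: t:F, w:T. ✓
t: no successors, so ◇¬□◇¬p fails. ✗
u: successors {t}; ¬□◇¬p there: t:F. ✗
v: successors {t, w}; ¬□◇¬p there: t:F, w:T. ✓
w: successors {u, x}; ¬□◇¬p there: u:T, x:F. ✓
x: no successors, so ◇¬□◇¬p fails. ✗
— 3 worlds.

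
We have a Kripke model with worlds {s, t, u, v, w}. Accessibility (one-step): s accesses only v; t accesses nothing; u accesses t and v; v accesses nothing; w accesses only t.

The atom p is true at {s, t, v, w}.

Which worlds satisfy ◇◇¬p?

∅

s: successors {v}; ◇¬p there: v:F. ✗
t: no successors, so ◇◇¬p fails. ✗
u: successors {t, v}; ◇¬p there: t:F, v:F. ✗
v: no successors, so ◇◇¬p fails. ✗
w: successors {t}; ◇¬p there: t:F. ✗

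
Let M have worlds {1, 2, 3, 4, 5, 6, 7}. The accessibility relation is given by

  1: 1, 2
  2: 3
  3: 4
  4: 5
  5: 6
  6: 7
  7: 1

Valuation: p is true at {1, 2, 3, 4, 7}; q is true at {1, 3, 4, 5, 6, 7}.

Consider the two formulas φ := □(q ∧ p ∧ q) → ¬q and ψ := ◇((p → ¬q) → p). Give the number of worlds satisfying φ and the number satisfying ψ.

For □(q ∧ p ∧ q) → ¬q:
1: □(q ∧ p ∧ q) is F, ¬q is F. ✓
2: □(q ∧ p ∧ q) is T, ¬q is T. ✓
3: □(q ∧ p ∧ q) is T, ¬q is F. ✗
4: □(q ∧ p ∧ q) is F, ¬q is F. ✓
5: □(q ∧ p ∧ q) is F, ¬q is F. ✓
6: □(q ∧ p ∧ q) is T, ¬q is F. ✗
7: □(q ∧ p ∧ q) is T, ¬q is F. ✗
— 4 worlds.
For ◇((p → ¬q) → p):
1: successors {1, 2}; (p → ¬q) → p there: 1:T, 2:T. ✓
2: successors {3}; (p → ¬q) → p there: 3:T. ✓
3: successors {4}; (p → ¬q) → p there: 4:T. ✓
4: successors {5}; (p → ¬q) → p there: 5:F. ✗
5: successors {6}; (p → ¬q) → p there: 6:F. ✗
6: successors {7}; (p → ¬q) → p there: 7:T. ✓
7: successors {1}; (p → ¬q) → p there: 1:T. ✓
— 5 worlds.

4 and 5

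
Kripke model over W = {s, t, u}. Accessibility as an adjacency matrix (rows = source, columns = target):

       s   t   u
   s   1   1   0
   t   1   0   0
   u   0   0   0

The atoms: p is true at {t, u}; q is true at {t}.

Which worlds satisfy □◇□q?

s: successors {s, t}; ◇□q there: s:F, t:F. ✗
t: successors {s}; ◇□q there: s:F. ✗
u: no successors, so □◇□q holds vacuously. ✓

{u}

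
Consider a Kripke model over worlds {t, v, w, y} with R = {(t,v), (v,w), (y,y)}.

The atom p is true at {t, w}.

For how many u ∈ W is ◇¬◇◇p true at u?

3

t: successors {v}; ¬◇◇p there: v:T. ✓
v: successors {w}; ¬◇◇p there: w:T. ✓
w: no successors, so ◇¬◇◇p fails. ✗
y: successors {y}; ¬◇◇p there: y:T. ✓
Satisfying worlds: {t, v, y}.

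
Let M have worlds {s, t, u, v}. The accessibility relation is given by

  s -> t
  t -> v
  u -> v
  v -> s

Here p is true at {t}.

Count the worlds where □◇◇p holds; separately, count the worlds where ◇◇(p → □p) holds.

2 and 3

For □◇◇p:
s: successors {t}; ◇◇p there: t:F. ✗
t: successors {v}; ◇◇p there: v:T. ✓
u: successors {v}; ◇◇p there: v:T. ✓
v: successors {s}; ◇◇p there: s:F. ✗
— 2 worlds.
For ◇◇(p → □p):
s: successors {t}; ◇(p → □p) there: t:T. ✓
t: successors {v}; ◇(p → □p) there: v:T. ✓
u: successors {v}; ◇(p → □p) there: v:T. ✓
v: successors {s}; ◇(p → □p) there: s:F. ✗
— 3 worlds.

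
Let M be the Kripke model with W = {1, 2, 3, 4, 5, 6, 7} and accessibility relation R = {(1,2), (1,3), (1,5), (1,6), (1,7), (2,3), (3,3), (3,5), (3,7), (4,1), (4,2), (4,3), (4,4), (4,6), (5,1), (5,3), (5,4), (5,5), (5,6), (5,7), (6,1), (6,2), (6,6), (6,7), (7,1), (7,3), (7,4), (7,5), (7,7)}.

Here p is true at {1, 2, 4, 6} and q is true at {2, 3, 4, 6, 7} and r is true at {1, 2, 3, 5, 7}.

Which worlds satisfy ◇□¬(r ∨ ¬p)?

∅

1: successors {2, 3, 5, 6, 7}; □¬(r ∨ ¬p) there: 2:F, 3:F, 5:F, 6:F, 7:F. ✗
2: successors {3}; □¬(r ∨ ¬p) there: 3:F. ✗
3: successors {3, 5, 7}; □¬(r ∨ ¬p) there: 3:F, 5:F, 7:F. ✗
4: successors {1, 2, 3, 4, 6}; □¬(r ∨ ¬p) there: 1:F, 2:F, 3:F, 4:F, 6:F. ✗
5: successors {1, 3, 4, 5, 6, 7}; □¬(r ∨ ¬p) there: 1:F, 3:F, 4:F, 5:F, 6:F, 7:F. ✗
6: successors {1, 2, 6, 7}; □¬(r ∨ ¬p) there: 1:F, 2:F, 6:F, 7:F. ✗
7: successors {1, 3, 4, 5, 7}; □¬(r ∨ ¬p) there: 1:F, 3:F, 4:F, 5:F, 7:F. ✗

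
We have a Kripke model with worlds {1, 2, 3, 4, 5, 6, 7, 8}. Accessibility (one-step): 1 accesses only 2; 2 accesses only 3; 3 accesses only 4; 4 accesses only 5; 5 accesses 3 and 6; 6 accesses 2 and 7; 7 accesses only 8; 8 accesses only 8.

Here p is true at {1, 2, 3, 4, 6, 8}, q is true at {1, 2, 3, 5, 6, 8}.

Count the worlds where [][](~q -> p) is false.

1: successors {2}; [](~q -> p) there: 2:T. ✓
2: successors {3}; [](~q -> p) there: 3:T. ✓
3: successors {4}; [](~q -> p) there: 4:T. ✓
4: successors {5}; [](~q -> p) there: 5:T. ✓
5: successors {3, 6}; [](~q -> p) there: 3:T, 6:F. ✗
6: successors {2, 7}; [](~q -> p) there: 2:T, 7:T. ✓
7: successors {8}; [](~q -> p) there: 8:T. ✓
8: successors {8}; [](~q -> p) there: 8:T. ✓
Satisfying worlds: {1, 2, 3, 4, 6, 7, 8}.
So [][](~q -> p) fails at the other 1 world.

1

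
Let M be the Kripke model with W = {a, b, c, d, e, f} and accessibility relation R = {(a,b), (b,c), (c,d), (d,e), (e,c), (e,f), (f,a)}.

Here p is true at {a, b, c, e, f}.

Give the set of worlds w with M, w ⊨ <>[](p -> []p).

{b, c, e, f}

a: successors {b}; [](p -> []p) there: b:F. ✗
b: successors {c}; [](p -> []p) there: c:T. ✓
c: successors {d}; [](p -> []p) there: d:T. ✓
d: successors {e}; [](p -> []p) there: e:F. ✗
e: successors {c, f}; [](p -> []p) there: c:T, f:T. ✓
f: successors {a}; [](p -> []p) there: a:T. ✓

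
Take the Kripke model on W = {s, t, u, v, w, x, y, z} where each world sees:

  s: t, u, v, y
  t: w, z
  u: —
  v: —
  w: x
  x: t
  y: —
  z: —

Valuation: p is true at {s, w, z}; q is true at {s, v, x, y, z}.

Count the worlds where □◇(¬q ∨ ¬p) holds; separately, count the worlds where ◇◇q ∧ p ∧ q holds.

6 and 1

For □◇(¬q ∨ ¬p):
s: successors {t, u, v, y}; ◇(¬q ∨ ¬p) there: t:T, u:F, v:F, y:F. ✗
t: successors {w, z}; ◇(¬q ∨ ¬p) there: w:T, z:F. ✗
u: no successors, so □◇(¬q ∨ ¬p) holds vacuously. ✓
v: no successors, so □◇(¬q ∨ ¬p) holds vacuously. ✓
w: successors {x}; ◇(¬q ∨ ¬p) there: x:T. ✓
x: successors {t}; ◇(¬q ∨ ¬p) there: t:T. ✓
y: no successors, so □◇(¬q ∨ ¬p) holds vacuously. ✓
z: no successors, so □◇(¬q ∨ ¬p) holds vacuously. ✓
— 6 worlds.
For ◇◇q ∧ p ∧ q:
s: ◇◇q is T, p ∧ q is T. ✓
t: ◇◇q is T, p ∧ q is F. ✗
u: ◇◇q is F, p ∧ q is F. ✗
v: ◇◇q is F, p ∧ q is F. ✗
w: ◇◇q is F, p ∧ q is F. ✗
x: ◇◇q is T, p ∧ q is F. ✗
y: ◇◇q is F, p ∧ q is F. ✗
z: ◇◇q is F, p ∧ q is T. ✗
— 1 world.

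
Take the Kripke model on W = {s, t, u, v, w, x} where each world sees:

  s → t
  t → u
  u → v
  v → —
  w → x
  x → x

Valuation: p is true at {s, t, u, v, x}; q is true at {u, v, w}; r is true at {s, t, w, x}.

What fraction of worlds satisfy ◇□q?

s: successors {t}; □q there: t:T. ✓
t: successors {u}; □q there: u:T. ✓
u: successors {v}; □q there: v:T. ✓
v: no successors, so ◇□q fails. ✗
w: successors {x}; □q there: x:F. ✗
x: successors {x}; □q there: x:F. ✗
That's 3 of 6 worlds, so 3/6 = 1/2.

1/2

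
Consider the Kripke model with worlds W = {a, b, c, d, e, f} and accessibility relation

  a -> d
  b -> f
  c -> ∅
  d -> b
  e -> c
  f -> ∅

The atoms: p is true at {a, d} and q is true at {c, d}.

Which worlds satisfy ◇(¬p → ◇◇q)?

a: successors {d}; ¬p → ◇◇q there: d:T. ✓
b: successors {f}; ¬p → ◇◇q there: f:F. ✗
c: no successors, so ◇(¬p → ◇◇q) fails. ✗
d: successors {b}; ¬p → ◇◇q there: b:F. ✗
e: successors {c}; ¬p → ◇◇q there: c:F. ✗
f: no successors, so ◇(¬p → ◇◇q) fails. ✗

{a}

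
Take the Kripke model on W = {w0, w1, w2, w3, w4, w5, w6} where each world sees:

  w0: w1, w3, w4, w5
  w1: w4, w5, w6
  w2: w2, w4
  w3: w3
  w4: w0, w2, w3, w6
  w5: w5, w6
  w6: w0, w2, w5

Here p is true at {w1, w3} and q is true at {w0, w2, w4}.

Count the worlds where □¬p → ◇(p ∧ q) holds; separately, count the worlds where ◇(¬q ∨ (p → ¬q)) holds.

3 and 7

For □¬p → ◇(p ∧ q):
w0: □¬p is F, ◇(p ∧ q) is F. ✓
w1: □¬p is T, ◇(p ∧ q) is F. ✗
w2: □¬p is T, ◇(p ∧ q) is F. ✗
w3: □¬p is F, ◇(p ∧ q) is F. ✓
w4: □¬p is F, ◇(p ∧ q) is F. ✓
w5: □¬p is T, ◇(p ∧ q) is F. ✗
w6: □¬p is T, ◇(p ∧ q) is F. ✗
— 3 worlds.
For ◇(¬q ∨ (p → ¬q)):
w0: successors {w1, w3, w4, w5}; ¬q ∨ (p → ¬q) there: w1:T, w3:T, w4:T, w5:T. ✓
w1: successors {w4, w5, w6}; ¬q ∨ (p → ¬q) there: w4:T, w5:T, w6:T. ✓
w2: successors {w2, w4}; ¬q ∨ (p → ¬q) there: w2:T, w4:T. ✓
w3: successors {w3}; ¬q ∨ (p → ¬q) there: w3:T. ✓
w4: successors {w0, w2, w3, w6}; ¬q ∨ (p → ¬q) there: w0:T, w2:T, w3:T, w6:T. ✓
w5: successors {w5, w6}; ¬q ∨ (p → ¬q) there: w5:T, w6:T. ✓
w6: successors {w0, w2, w5}; ¬q ∨ (p → ¬q) there: w0:T, w2:T, w5:T. ✓
— 7 worlds.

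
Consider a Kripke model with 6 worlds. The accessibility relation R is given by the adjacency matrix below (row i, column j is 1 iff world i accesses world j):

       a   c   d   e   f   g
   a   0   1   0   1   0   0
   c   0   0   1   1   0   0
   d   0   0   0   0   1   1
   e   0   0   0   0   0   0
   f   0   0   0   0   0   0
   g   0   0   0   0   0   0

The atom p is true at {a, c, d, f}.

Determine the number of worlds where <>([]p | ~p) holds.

3

a: successors {c, e}; []p | ~p there: c:F, e:T. ✓
c: successors {d, e}; []p | ~p there: d:F, e:T. ✓
d: successors {f, g}; []p | ~p there: f:T, g:T. ✓
e: no successors, so <>([]p | ~p) fails. ✗
f: no successors, so <>([]p | ~p) fails. ✗
g: no successors, so <>([]p | ~p) fails. ✗
Satisfying worlds: {a, c, d}.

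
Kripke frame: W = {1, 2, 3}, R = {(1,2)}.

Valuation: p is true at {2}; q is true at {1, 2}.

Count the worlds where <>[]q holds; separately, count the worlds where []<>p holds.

For <>[]q:
1: successors {2}; []q there: 2:T. ✓
2: no successors, so <>[]q fails. ✗
3: no successors, so <>[]q fails. ✗
— 1 world.
For []<>p:
1: successors {2}; <>p there: 2:F. ✗
2: no successors, so []<>p holds vacuously. ✓
3: no successors, so []<>p holds vacuously. ✓
— 2 worlds.

1 and 2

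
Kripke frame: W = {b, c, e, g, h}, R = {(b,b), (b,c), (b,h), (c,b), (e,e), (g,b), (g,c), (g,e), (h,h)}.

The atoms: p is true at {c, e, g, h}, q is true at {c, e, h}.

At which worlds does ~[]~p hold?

{b, e, g, h}

b: []~p is F. ✓
c: []~p is T. ✗
e: []~p is F. ✓
g: []~p is F. ✓
h: []~p is F. ✓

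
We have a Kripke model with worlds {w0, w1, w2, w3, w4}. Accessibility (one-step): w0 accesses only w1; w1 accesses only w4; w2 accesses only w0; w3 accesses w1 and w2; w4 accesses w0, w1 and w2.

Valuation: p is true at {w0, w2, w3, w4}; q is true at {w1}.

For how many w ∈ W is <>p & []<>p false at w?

w0: <>p is F, []<>p is T. ✗
w1: <>p is T, []<>p is T. ✓
w2: <>p is T, []<>p is F. ✗
w3: <>p is T, []<>p is T. ✓
w4: <>p is T, []<>p is F. ✗
Satisfying worlds: {w1, w3}.
So <>p & []<>p fails at the other 3 worlds.

3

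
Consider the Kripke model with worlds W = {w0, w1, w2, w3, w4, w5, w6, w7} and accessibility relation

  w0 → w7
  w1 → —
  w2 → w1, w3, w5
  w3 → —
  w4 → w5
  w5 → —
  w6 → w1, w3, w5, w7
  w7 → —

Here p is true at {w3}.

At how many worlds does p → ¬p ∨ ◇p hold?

7

w0: p is F, ¬p ∨ ◇p is T. ✓
w1: p is F, ¬p ∨ ◇p is T. ✓
w2: p is F, ¬p ∨ ◇p is T. ✓
w3: p is T, ¬p ∨ ◇p is F. ✗
w4: p is F, ¬p ∨ ◇p is T. ✓
w5: p is F, ¬p ∨ ◇p is T. ✓
w6: p is F, ¬p ∨ ◇p is T. ✓
w7: p is F, ¬p ∨ ◇p is T. ✓
Satisfying worlds: {w0, w1, w2, w4, w5, w6, w7}.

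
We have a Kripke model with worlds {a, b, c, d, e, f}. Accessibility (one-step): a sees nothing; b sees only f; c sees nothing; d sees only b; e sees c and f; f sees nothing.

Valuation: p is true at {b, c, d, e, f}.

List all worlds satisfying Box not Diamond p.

{a, b, c, e, f}

a: no successors, so Box not Diamond p holds vacuously. ✓
b: successors {f}; not Diamond p there: f:T. ✓
c: no successors, so Box not Diamond p holds vacuously. ✓
d: successors {b}; not Diamond p there: b:F. ✗
e: successors {c, f}; not Diamond p there: c:T, f:T. ✓
f: no successors, so Box not Diamond p holds vacuously. ✓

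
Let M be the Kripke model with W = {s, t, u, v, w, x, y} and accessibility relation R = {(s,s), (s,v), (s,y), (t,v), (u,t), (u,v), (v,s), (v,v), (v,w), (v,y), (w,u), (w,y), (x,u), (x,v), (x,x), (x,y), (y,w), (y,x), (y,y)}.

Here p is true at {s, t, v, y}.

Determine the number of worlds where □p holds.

3

s: successors {s, v, y}; p there: s:T, v:T, y:T. ✓
t: successors {v}; p there: v:T. ✓
u: successors {t, v}; p there: t:T, v:T. ✓
v: successors {s, v, w, y}; p there: s:T, v:T, w:F, y:T. ✗
w: successors {u, y}; p there: u:F, y:T. ✗
x: successors {u, v, x, y}; p there: u:F, v:T, x:F, y:T. ✗
y: successors {w, x, y}; p there: w:F, x:F, y:T. ✗
Satisfying worlds: {s, t, u}.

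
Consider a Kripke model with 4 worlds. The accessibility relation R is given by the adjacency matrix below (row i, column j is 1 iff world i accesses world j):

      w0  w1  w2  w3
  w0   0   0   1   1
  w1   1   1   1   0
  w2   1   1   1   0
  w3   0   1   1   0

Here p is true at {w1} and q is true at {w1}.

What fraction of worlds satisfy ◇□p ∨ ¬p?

w0: ◇□p is F, ¬p is T. ✓
w1: ◇□p is F, ¬p is F. ✗
w2: ◇□p is F, ¬p is T. ✓
w3: ◇□p is F, ¬p is T. ✓
That's 3 of 4 worlds, so 3/4.

3/4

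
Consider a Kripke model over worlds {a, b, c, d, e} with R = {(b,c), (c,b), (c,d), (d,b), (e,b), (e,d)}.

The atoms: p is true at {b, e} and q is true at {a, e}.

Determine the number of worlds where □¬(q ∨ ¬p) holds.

2

a: no successors, so □¬(q ∨ ¬p) holds vacuously. ✓
b: successors {c}; ¬(q ∨ ¬p) there: c:F. ✗
c: successors {b, d}; ¬(q ∨ ¬p) there: b:T, d:F. ✗
d: successors {b}; ¬(q ∨ ¬p) there: b:T. ✓
e: successors {b, d}; ¬(q ∨ ¬p) there: b:T, d:F. ✗
Satisfying worlds: {a, d}.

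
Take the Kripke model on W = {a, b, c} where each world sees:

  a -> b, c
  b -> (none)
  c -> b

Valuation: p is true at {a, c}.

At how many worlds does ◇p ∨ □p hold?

a: ◇p is T, □p is F. ✓
b: ◇p is F, □p is T. ✓
c: ◇p is F, □p is F. ✗
Satisfying worlds: {a, b}.

2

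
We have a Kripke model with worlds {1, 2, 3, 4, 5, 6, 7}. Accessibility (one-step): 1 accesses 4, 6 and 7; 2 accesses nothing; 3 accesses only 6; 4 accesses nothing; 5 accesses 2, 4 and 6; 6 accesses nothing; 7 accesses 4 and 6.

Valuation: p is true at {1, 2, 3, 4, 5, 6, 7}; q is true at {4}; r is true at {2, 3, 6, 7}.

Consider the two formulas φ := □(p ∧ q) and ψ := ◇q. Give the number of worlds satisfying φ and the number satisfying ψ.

For □(p ∧ q):
1: successors {4, 6, 7}; p ∧ q there: 4:T, 6:F, 7:F. ✗
2: no successors, so □(p ∧ q) holds vacuously. ✓
3: successors {6}; p ∧ q there: 6:F. ✗
4: no successors, so □(p ∧ q) holds vacuously. ✓
5: successors {2, 4, 6}; p ∧ q there: 2:F, 4:T, 6:F. ✗
6: no successors, so □(p ∧ q) holds vacuously. ✓
7: successors {4, 6}; p ∧ q there: 4:T, 6:F. ✗
— 3 worlds.
For ◇q:
1: successors {4, 6, 7}; q there: 4:T, 6:F, 7:F. ✓
2: no successors, so ◇q fails. ✗
3: successors {6}; q there: 6:F. ✗
4: no successors, so ◇q fails. ✗
5: successors {2, 4, 6}; q there: 2:F, 4:T, 6:F. ✓
6: no successors, so ◇q fails. ✗
7: successors {4, 6}; q there: 4:T, 6:F. ✓
— 3 worlds.

3 and 3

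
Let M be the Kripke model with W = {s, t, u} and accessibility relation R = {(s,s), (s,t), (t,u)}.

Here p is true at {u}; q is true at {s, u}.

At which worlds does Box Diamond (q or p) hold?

s: successors {s, t}; Diamond (q or p) there: s:T, t:T. ✓
t: successors {u}; Diamond (q or p) there: u:F. ✗
u: no successors, so Box Diamond (q or p) holds vacuously. ✓

{s, u}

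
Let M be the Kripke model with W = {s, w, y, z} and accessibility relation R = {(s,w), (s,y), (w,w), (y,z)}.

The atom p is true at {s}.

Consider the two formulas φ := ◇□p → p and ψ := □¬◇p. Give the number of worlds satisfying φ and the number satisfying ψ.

For ◇□p → p:
s: ◇□p is F, p is T. ✓
w: ◇□p is F, p is F. ✓
y: ◇□p is T, p is F. ✗
z: ◇□p is F, p is F. ✓
— 3 worlds.
For □¬◇p:
s: successors {w, y}; ¬◇p there: w:T, y:T. ✓
w: successors {w}; ¬◇p there: w:T. ✓
y: successors {z}; ¬◇p there: z:T. ✓
z: no successors, so □¬◇p holds vacuously. ✓
— 4 worlds.

3 and 4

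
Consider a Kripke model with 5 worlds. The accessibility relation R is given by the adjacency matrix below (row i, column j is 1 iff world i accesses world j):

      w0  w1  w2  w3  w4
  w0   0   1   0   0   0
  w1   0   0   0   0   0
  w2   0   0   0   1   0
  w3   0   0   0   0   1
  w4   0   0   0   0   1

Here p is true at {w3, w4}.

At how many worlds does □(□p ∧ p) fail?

1

w0: successors {w1}; □p ∧ p there: w1:F. ✗
w1: no successors, so □(□p ∧ p) holds vacuously. ✓
w2: successors {w3}; □p ∧ p there: w3:T. ✓
w3: successors {w4}; □p ∧ p there: w4:T. ✓
w4: successors {w4}; □p ∧ p there: w4:T. ✓
Satisfying worlds: {w1, w2, w3, w4}.
So □(□p ∧ p) fails at the other 1 world.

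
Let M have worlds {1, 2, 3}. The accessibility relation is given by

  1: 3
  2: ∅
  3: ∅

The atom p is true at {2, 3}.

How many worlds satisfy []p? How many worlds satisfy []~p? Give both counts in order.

For []p:
1: successors {3}; p there: 3:T. ✓
2: no successors, so []p holds vacuously. ✓
3: no successors, so []p holds vacuously. ✓
— 3 worlds.
For []~p:
1: successors {3}; ~p there: 3:F. ✗
2: no successors, so []~p holds vacuously. ✓
3: no successors, so []~p holds vacuously. ✓
— 2 worlds.

3 and 2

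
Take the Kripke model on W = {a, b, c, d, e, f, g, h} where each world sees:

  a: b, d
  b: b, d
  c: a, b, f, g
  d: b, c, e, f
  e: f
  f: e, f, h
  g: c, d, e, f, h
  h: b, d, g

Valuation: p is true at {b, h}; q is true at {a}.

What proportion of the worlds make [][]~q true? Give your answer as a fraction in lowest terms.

a: successors {b, d}; []~q there: b:T, d:T. ✓
b: successors {b, d}; []~q there: b:T, d:T. ✓
c: successors {a, b, f, g}; []~q there: a:T, b:T, f:T, g:T. ✓
d: successors {b, c, e, f}; []~q there: b:T, c:F, e:T, f:T. ✗
e: successors {f}; []~q there: f:T. ✓
f: successors {e, f, h}; []~q there: e:T, f:T, h:T. ✓
g: successors {c, d, e, f, h}; []~q there: c:F, d:T, e:T, f:T, h:T. ✗
h: successors {b, d, g}; []~q there: b:T, d:T, g:T. ✓
That's 6 of 8 worlds, so 6/8 = 3/4.

3/4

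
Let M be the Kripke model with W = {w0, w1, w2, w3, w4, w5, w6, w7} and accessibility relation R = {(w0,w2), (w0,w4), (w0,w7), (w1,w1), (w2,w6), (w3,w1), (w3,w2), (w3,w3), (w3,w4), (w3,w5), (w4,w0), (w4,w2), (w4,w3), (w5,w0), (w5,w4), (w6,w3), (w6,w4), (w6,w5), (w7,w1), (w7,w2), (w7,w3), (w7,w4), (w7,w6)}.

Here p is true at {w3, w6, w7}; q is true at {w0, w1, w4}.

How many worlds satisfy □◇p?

w0: successors {w2, w4, w7}; ◇p there: w2:T, w4:T, w7:T. ✓
w1: successors {w1}; ◇p there: w1:F. ✗
w2: successors {w6}; ◇p there: w6:T. ✓
w3: successors {w1, w2, w3, w4, w5}; ◇p there: w1:F, w2:T, w3:T, w4:T, w5:F. ✗
w4: successors {w0, w2, w3}; ◇p there: w0:T, w2:T, w3:T. ✓
w5: successors {w0, w4}; ◇p there: w0:T, w4:T. ✓
w6: successors {w3, w4, w5}; ◇p there: w3:T, w4:T, w5:F. ✗
w7: successors {w1, w2, w3, w4, w6}; ◇p there: w1:F, w2:T, w3:T, w4:T, w6:T. ✗
Satisfying worlds: {w0, w2, w4, w5}.

4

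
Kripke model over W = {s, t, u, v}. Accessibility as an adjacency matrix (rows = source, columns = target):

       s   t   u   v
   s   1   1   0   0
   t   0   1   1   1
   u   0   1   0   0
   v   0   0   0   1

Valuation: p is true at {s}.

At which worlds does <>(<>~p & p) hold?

s: successors {s, t}; <>~p & p there: s:T, t:F. ✓
t: successors {t, u, v}; <>~p & p there: t:F, u:F, v:F. ✗
u: successors {t}; <>~p & p there: t:F. ✗
v: successors {v}; <>~p & p there: v:F. ✗

{s}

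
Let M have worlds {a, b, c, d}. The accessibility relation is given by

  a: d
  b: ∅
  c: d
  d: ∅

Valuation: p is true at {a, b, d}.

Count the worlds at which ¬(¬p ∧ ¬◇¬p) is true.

a: ¬p ∧ ¬◇¬p is F. ✓
b: ¬p ∧ ¬◇¬p is F. ✓
c: ¬p ∧ ¬◇¬p is T. ✗
d: ¬p ∧ ¬◇¬p is F. ✓
Satisfying worlds: {a, b, d}.

3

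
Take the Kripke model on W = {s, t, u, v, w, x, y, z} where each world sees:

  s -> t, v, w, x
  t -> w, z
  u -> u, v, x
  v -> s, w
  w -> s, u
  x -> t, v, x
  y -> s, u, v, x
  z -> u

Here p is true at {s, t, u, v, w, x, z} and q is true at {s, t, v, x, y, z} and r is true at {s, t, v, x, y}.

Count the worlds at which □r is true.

1

s: successors {t, v, w, x}; r there: t:T, v:T, w:F, x:T. ✗
t: successors {w, z}; r there: w:F, z:F. ✗
u: successors {u, v, x}; r there: u:F, v:T, x:T. ✗
v: successors {s, w}; r there: s:T, w:F. ✗
w: successors {s, u}; r there: s:T, u:F. ✗
x: successors {t, v, x}; r there: t:T, v:T, x:T. ✓
y: successors {s, u, v, x}; r there: s:T, u:F, v:T, x:T. ✗
z: successors {u}; r there: u:F. ✗
Satisfying worlds: {x}.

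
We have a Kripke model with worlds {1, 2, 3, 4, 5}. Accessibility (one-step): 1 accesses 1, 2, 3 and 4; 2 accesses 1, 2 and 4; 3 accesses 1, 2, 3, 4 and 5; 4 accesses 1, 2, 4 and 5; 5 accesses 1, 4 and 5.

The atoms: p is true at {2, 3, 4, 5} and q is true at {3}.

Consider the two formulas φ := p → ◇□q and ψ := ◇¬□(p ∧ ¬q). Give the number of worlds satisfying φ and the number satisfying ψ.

1 and 5

For p → ◇□q:
1: p is F, ◇□q is F. ✓
2: p is T, ◇□q is F. ✗
3: p is T, ◇□q is F. ✗
4: p is T, ◇□q is F. ✗
5: p is T, ◇□q is F. ✗
— 1 world.
For ◇¬□(p ∧ ¬q):
1: successors {1, 2, 3, 4}; ¬□(p ∧ ¬q) there: 1:T, 2:T, 3:T, 4:T. ✓
2: successors {1, 2, 4}; ¬□(p ∧ ¬q) there: 1:T, 2:T, 4:T. ✓
3: successors {1, 2, 3, 4, 5}; ¬□(p ∧ ¬q) there: 1:T, 2:T, 3:T, 4:T, 5:T. ✓
4: successors {1, 2, 4, 5}; ¬□(p ∧ ¬q) there: 1:T, 2:T, 4:T, 5:T. ✓
5: successors {1, 4, 5}; ¬□(p ∧ ¬q) there: 1:T, 4:T, 5:T. ✓
— 5 worlds.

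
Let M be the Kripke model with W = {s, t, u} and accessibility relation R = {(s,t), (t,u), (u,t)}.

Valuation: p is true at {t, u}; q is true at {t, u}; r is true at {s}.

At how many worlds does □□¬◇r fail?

s: successors {t}; □¬◇r there: t:T. ✓
t: successors {u}; □¬◇r there: u:T. ✓
u: successors {t}; □¬◇r there: t:T. ✓
Satisfying worlds: {s, t, u}.
So □□¬◇r fails at the other 0 worlds.

0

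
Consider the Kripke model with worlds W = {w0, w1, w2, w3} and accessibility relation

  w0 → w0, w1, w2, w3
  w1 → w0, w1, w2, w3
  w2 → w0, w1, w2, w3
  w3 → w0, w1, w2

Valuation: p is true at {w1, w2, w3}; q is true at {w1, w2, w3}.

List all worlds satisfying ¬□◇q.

∅

w0: □◇q is T. ✗
w1: □◇q is T. ✗
w2: □◇q is T. ✗
w3: □◇q is T. ✗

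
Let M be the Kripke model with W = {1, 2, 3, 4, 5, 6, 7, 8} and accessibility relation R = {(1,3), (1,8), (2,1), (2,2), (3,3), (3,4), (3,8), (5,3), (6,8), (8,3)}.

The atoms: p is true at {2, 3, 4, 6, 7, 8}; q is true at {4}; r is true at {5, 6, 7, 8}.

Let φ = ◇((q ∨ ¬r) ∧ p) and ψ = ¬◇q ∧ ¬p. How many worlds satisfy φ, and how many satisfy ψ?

For ◇((q ∨ ¬r) ∧ p):
1: successors {3, 8}; (q ∨ ¬r) ∧ p there: 3:T, 8:F. ✓
2: successors {1, 2}; (q ∨ ¬r) ∧ p there: 1:F, 2:T. ✓
3: successors {3, 4, 8}; (q ∨ ¬r) ∧ p there: 3:T, 4:T, 8:F. ✓
4: no successors, so ◇((q ∨ ¬r) ∧ p) fails. ✗
5: successors {3}; (q ∨ ¬r) ∧ p there: 3:T. ✓
6: successors {8}; (q ∨ ¬r) ∧ p there: 8:F. ✗
7: no successors, so ◇((q ∨ ¬r) ∧ p) fails. ✗
8: successors {3}; (q ∨ ¬r) ∧ p there: 3:T. ✓
— 5 worlds.
For ¬◇q ∧ ¬p:
1: ¬◇q is T, ¬p is T. ✓
2: ¬◇q is T, ¬p is F. ✗
3: ¬◇q is F, ¬p is F. ✗
4: ¬◇q is T, ¬p is F. ✗
5: ¬◇q is T, ¬p is T. ✓
6: ¬◇q is T, ¬p is F. ✗
7: ¬◇q is T, ¬p is F. ✗
8: ¬◇q is T, ¬p is F. ✗
— 2 worlds.

5 and 2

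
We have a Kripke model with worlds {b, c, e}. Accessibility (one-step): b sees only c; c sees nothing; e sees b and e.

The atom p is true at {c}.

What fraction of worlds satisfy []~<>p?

b: successors {c}; ~<>p there: c:T. ✓
c: no successors, so []~<>p holds vacuously. ✓
e: successors {b, e}; ~<>p there: b:F, e:T. ✗
That's 2 of 3 worlds, so 2/3.

2/3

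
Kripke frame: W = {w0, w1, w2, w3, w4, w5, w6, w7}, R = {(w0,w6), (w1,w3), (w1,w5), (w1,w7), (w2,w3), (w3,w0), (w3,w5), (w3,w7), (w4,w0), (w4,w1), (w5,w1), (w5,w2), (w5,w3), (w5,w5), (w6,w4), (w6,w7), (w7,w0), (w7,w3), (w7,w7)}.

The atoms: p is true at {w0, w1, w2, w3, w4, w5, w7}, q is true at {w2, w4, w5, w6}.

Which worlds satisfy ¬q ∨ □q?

w0: ¬q is T, □q is T. ✓
w1: ¬q is T, □q is F. ✓
w2: ¬q is F, □q is F. ✗
w3: ¬q is T, □q is F. ✓
w4: ¬q is F, □q is F. ✗
w5: ¬q is F, □q is F. ✗
w6: ¬q is F, □q is F. ✗
w7: ¬q is T, □q is F. ✓

{w0, w1, w3, w7}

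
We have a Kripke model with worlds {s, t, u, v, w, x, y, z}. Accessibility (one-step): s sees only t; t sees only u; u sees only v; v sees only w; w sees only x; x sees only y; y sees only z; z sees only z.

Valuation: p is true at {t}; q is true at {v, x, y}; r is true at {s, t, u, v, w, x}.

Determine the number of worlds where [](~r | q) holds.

5

s: successors {t}; ~r | q there: t:F. ✗
t: successors {u}; ~r | q there: u:F. ✗
u: successors {v}; ~r | q there: v:T. ✓
v: successors {w}; ~r | q there: w:F. ✗
w: successors {x}; ~r | q there: x:T. ✓
x: successors {y}; ~r | q there: y:T. ✓
y: successors {z}; ~r | q there: z:T. ✓
z: successors {z}; ~r | q there: z:T. ✓
Satisfying worlds: {u, w, x, y, z}.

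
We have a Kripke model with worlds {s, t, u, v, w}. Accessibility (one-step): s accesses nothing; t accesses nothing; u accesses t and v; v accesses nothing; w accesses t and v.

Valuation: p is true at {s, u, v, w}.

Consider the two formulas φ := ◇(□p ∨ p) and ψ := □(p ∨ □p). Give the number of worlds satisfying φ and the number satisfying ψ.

For ◇(□p ∨ p):
s: no successors, so ◇(□p ∨ p) fails. ✗
t: no successors, so ◇(□p ∨ p) fails. ✗
u: successors {t, v}; □p ∨ p there: t:T, v:T. ✓
v: no successors, so ◇(□p ∨ p) fails. ✗
w: successors {t, v}; □p ∨ p there: t:T, v:T. ✓
— 2 worlds.
For □(p ∨ □p):
s: no successors, so □(p ∨ □p) holds vacuously. ✓
t: no successors, so □(p ∨ □p) holds vacuously. ✓
u: successors {t, v}; p ∨ □p there: t:T, v:T. ✓
v: no successors, so □(p ∨ □p) holds vacuously. ✓
w: successors {t, v}; p ∨ □p there: t:T, v:T. ✓
— 5 worlds.

2 and 5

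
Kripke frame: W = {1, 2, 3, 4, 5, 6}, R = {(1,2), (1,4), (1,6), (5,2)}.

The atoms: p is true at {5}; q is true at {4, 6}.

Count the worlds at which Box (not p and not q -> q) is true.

4

1: successors {2, 4, 6}; not p and not q -> q there: 2:F, 4:T, 6:T. ✗
2: no successors, so Box (not p and not q -> q) holds vacuously. ✓
3: no successors, so Box (not p and not q -> q) holds vacuously. ✓
4: no successors, so Box (not p and not q -> q) holds vacuously. ✓
5: successors {2}; not p and not q -> q there: 2:F. ✗
6: no successors, so Box (not p and not q -> q) holds vacuously. ✓
Satisfying worlds: {2, 3, 4, 6}.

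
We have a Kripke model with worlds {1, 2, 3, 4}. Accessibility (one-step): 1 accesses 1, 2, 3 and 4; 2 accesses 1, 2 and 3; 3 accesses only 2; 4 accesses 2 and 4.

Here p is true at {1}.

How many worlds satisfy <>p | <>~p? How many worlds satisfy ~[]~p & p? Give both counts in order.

4 and 1

For <>p | <>~p:
1: <>p is T, <>~p is T. ✓
2: <>p is T, <>~p is T. ✓
3: <>p is F, <>~p is T. ✓
4: <>p is F, <>~p is T. ✓
— 4 worlds.
For ~[]~p & p:
1: ~[]~p is T, p is T. ✓
2: ~[]~p is T, p is F. ✗
3: ~[]~p is F, p is F. ✗
4: ~[]~p is F, p is F. ✗
— 1 world.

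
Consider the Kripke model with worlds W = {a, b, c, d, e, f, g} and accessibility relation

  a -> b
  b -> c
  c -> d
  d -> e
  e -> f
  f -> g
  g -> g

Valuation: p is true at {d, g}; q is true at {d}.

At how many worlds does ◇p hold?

3

a: successors {b}; p there: b:F. ✗
b: successors {c}; p there: c:F. ✗
c: successors {d}; p there: d:T. ✓
d: successors {e}; p there: e:F. ✗
e: successors {f}; p there: f:F. ✗
f: successors {g}; p there: g:T. ✓
g: successors {g}; p there: g:T. ✓
Satisfying worlds: {c, f, g}.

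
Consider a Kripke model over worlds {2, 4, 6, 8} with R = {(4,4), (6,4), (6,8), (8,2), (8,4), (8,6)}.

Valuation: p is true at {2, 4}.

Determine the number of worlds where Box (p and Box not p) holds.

2: no successors, so Box (p and Box not p) holds vacuously. ✓
4: successors {4}; p and Box not p there: 4:F. ✗
6: successors {4, 8}; p and Box not p there: 4:F, 8:F. ✗
8: successors {2, 4, 6}; p and Box not p there: 2:T, 4:F, 6:F. ✗
Satisfying worlds: {2}.

1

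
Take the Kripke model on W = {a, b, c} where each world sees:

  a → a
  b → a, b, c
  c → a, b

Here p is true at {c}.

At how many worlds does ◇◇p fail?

a: successors {a}; ◇p there: a:F. ✗
b: successors {a, b, c}; ◇p there: a:F, b:T, c:F. ✓
c: successors {a, b}; ◇p there: a:F, b:T. ✓
Satisfying worlds: {b, c}.
So ◇◇p fails at the other 1 world.

1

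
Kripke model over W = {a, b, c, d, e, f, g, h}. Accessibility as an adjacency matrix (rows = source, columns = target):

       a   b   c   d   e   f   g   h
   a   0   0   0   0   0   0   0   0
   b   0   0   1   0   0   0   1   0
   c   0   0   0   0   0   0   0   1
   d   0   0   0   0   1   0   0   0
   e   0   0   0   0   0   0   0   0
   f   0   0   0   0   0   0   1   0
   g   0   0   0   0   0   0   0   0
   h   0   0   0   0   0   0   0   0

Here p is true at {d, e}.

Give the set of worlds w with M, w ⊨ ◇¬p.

a: no successors, so ◇¬p fails. ✗
b: successors {c, g}; ¬p there: c:T, g:T. ✓
c: successors {h}; ¬p there: h:T. ✓
d: successors {e}; ¬p there: e:F. ✗
e: no successors, so ◇¬p fails. ✗
f: successors {g}; ¬p there: g:T. ✓
g: no successors, so ◇¬p fails. ✗
h: no successors, so ◇¬p fails. ✗

{b, c, f}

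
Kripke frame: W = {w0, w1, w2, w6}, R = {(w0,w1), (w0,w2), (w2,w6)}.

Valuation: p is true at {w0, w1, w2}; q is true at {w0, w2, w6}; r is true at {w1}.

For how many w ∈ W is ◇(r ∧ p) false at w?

3

w0: successors {w1, w2}; r ∧ p there: w1:T, w2:F. ✓
w1: no successors, so ◇(r ∧ p) fails. ✗
w2: successors {w6}; r ∧ p there: w6:F. ✗
w6: no successors, so ◇(r ∧ p) fails. ✗
Satisfying worlds: {w0}.
So ◇(r ∧ p) fails at the other 3 worlds.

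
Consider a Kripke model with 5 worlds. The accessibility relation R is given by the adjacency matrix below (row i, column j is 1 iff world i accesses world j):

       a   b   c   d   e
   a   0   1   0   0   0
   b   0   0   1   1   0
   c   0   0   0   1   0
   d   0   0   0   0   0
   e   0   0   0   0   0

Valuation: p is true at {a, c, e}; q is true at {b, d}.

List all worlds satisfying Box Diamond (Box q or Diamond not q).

{a, d, e}

a: successors {b}; Diamond (Box q or Diamond not q) there: b:T. ✓
b: successors {c, d}; Diamond (Box q or Diamond not q) there: c:T, d:F. ✗
c: successors {d}; Diamond (Box q or Diamond not q) there: d:F. ✗
d: no successors, so Box Diamond (Box q or Diamond not q) holds vacuously. ✓
e: no successors, so Box Diamond (Box q or Diamond not q) holds vacuously. ✓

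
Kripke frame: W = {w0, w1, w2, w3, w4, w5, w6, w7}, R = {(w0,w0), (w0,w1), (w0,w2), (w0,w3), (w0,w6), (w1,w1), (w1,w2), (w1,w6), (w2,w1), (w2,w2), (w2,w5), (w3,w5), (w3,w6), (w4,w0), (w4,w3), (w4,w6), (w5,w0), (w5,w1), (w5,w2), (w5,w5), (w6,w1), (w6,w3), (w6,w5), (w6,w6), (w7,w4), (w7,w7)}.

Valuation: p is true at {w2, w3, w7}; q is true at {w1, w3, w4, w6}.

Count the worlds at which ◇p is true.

w0: successors {w0, w1, w2, w3, w6}; p there: w0:F, w1:F, w2:T, w3:T, w6:F. ✓
w1: successors {w1, w2, w6}; p there: w1:F, w2:T, w6:F. ✓
w2: successors {w1, w2, w5}; p there: w1:F, w2:T, w5:F. ✓
w3: successors {w5, w6}; p there: w5:F, w6:F. ✗
w4: successors {w0, w3, w6}; p there: w0:F, w3:T, w6:F. ✓
w5: successors {w0, w1, w2, w5}; p there: w0:F, w1:F, w2:T, w5:F. ✓
w6: successors {w1, w3, w5, w6}; p there: w1:F, w3:T, w5:F, w6:F. ✓
w7: successors {w4, w7}; p there: w4:F, w7:T. ✓
Satisfying worlds: {w0, w1, w2, w4, w5, w6, w7}.

7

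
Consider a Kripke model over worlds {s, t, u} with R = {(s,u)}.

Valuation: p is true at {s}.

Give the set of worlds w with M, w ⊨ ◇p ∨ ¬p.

s: ◇p is F, ¬p is F. ✗
t: ◇p is F, ¬p is T. ✓
u: ◇p is F, ¬p is T. ✓

{t, u}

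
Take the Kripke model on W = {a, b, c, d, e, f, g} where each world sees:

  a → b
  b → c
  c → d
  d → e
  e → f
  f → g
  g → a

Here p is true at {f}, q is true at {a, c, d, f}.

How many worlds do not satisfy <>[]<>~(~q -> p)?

a: successors {b}; []<>~(~q -> p) there: b:F. ✗
b: successors {c}; []<>~(~q -> p) there: c:T. ✓
c: successors {d}; []<>~(~q -> p) there: d:F. ✗
d: successors {e}; []<>~(~q -> p) there: e:T. ✓
e: successors {f}; []<>~(~q -> p) there: f:F. ✗
f: successors {g}; []<>~(~q -> p) there: g:T. ✓
g: successors {a}; []<>~(~q -> p) there: a:F. ✗
Satisfying worlds: {b, d, f}.
So <>[]<>~(~q -> p) fails at the other 4 worlds.

4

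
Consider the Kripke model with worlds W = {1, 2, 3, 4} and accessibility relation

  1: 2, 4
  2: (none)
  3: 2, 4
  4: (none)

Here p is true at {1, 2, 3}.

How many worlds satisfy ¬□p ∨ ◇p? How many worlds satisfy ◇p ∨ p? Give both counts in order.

2 and 3

For ¬□p ∨ ◇p:
1: ¬□p is T, ◇p is T. ✓
2: ¬□p is F, ◇p is F. ✗
3: ¬□p is T, ◇p is T. ✓
4: ¬□p is F, ◇p is F. ✗
— 2 worlds.
For ◇p ∨ p:
1: ◇p is T, p is T. ✓
2: ◇p is F, p is T. ✓
3: ◇p is T, p is T. ✓
4: ◇p is F, p is F. ✗
— 3 worlds.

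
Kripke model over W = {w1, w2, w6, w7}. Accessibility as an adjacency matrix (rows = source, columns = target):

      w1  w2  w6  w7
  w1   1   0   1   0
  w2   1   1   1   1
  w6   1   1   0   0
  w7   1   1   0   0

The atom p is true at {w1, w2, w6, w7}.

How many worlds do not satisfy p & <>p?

0

w1: p is T, <>p is T. ✓
w2: p is T, <>p is T. ✓
w6: p is T, <>p is T. ✓
w7: p is T, <>p is T. ✓
Satisfying worlds: {w1, w2, w6, w7}.
So p & <>p fails at the other 0 worlds.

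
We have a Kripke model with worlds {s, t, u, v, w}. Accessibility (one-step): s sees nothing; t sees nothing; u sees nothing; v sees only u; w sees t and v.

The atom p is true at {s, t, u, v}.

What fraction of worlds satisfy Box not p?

3/5

s: no successors, so Box not p holds vacuously. ✓
t: no successors, so Box not p holds vacuously. ✓
u: no successors, so Box not p holds vacuously. ✓
v: successors {u}; not p there: u:F. ✗
w: successors {t, v}; not p there: t:F, v:F. ✗
That's 3 of 5 worlds, so 3/5.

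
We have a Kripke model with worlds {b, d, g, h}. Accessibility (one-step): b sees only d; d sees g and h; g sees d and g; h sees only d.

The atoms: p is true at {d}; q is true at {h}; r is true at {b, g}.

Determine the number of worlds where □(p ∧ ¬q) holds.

2

b: successors {d}; p ∧ ¬q there: d:T. ✓
d: successors {g, h}; p ∧ ¬q there: g:F, h:F. ✗
g: successors {d, g}; p ∧ ¬q there: d:T, g:F. ✗
h: successors {d}; p ∧ ¬q there: d:T. ✓
Satisfying worlds: {b, h}.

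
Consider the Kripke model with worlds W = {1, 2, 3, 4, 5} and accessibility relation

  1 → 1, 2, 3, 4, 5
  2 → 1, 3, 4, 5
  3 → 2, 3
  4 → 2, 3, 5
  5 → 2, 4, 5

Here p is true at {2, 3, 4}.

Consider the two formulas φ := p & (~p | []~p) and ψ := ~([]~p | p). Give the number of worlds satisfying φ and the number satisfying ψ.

0 and 2

For p & (~p | []~p):
1: p is F, ~p | []~p is T. ✗
2: p is T, ~p | []~p is F. ✗
3: p is T, ~p | []~p is F. ✗
4: p is T, ~p | []~p is F. ✗
5: p is F, ~p | []~p is T. ✗
— 0 worlds.
For ~([]~p | p):
1: []~p | p is F. ✓
2: []~p | p is T. ✗
3: []~p | p is T. ✗
4: []~p | p is T. ✗
5: []~p | p is F. ✓
— 2 worlds.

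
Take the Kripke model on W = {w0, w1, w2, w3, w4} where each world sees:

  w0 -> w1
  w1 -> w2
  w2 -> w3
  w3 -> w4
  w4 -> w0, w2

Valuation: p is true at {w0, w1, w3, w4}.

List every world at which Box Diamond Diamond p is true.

{w0, w1, w2, w3}

w0: successors {w1}; Diamond Diamond p there: w1:T. ✓
w1: successors {w2}; Diamond Diamond p there: w2:T. ✓
w2: successors {w3}; Diamond Diamond p there: w3:T. ✓
w3: successors {w4}; Diamond Diamond p there: w4:T. ✓
w4: successors {w0, w2}; Diamond Diamond p there: w0:F, w2:T. ✗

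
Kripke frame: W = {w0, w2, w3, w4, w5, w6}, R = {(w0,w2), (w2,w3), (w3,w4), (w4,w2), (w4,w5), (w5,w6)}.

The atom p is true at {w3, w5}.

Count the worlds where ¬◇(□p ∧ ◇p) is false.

w0: ◇(□p ∧ ◇p) is T. ✗
w2: ◇(□p ∧ ◇p) is F. ✓
w3: ◇(□p ∧ ◇p) is F. ✓
w4: ◇(□p ∧ ◇p) is T. ✗
w5: ◇(□p ∧ ◇p) is F. ✓
w6: ◇(□p ∧ ◇p) is F. ✓
Satisfying worlds: {w2, w3, w5, w6}.
So ¬◇(□p ∧ ◇p) fails at the other 2 worlds.

2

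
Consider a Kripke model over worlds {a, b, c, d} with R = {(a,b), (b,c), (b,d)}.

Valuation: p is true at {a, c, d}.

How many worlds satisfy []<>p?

3

a: successors {b}; <>p there: b:T. ✓
b: successors {c, d}; <>p there: c:F, d:F. ✗
c: no successors, so []<>p holds vacuously. ✓
d: no successors, so []<>p holds vacuously. ✓
Satisfying worlds: {a, c, d}.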